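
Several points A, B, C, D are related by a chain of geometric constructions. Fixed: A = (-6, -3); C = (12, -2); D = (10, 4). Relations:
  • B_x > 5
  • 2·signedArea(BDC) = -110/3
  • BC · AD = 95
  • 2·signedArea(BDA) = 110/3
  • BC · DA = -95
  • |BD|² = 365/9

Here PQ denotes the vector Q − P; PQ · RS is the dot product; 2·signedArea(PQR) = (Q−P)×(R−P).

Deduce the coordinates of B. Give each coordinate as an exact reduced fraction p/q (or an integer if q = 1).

B = (16/3, -1/3)

1. B_x = 16/3  [2·signedArea(BDA) = 110/3 ∩ BC · DA = -95]
2. B_y = -1/3  [2·signedArea(BDA) = 110/3 ∩ BC · DA = -95]
   → B = (16/3, -1/3)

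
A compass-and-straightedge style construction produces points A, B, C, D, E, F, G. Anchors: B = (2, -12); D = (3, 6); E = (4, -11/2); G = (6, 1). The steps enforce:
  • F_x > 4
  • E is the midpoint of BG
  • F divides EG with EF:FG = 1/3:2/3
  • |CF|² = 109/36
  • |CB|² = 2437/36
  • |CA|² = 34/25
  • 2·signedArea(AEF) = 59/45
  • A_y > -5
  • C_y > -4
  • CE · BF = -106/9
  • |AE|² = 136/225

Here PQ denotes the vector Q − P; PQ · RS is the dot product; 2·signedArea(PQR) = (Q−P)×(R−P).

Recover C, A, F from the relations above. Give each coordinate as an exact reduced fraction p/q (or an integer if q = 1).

A = (18/5, -29/6)
C = (3, -23/6)
F = (14/3, -10/3)

1. F_x = 14/3  [F divides EG with EF:FG = 1/3:2/3]
2. F_y = -10/3  [F divides EG with EF:FG = 1/3:2/3]
   → F = (14/3, -10/3)
3. C_x = 3  [line -8/3·x + -26/3·y + -227/9 = 0 ∩ |CF|² = 109/36]
4. C_y = -23/6  [line -8/3·x + -26/3·y + -227/9 = 0 ∩ |CF|² = 109/36]
   → C = (3, -23/6)
5. A_x = 18/5  [line -13/6·x + 2/3·y + 496/45 = 0 ∩ |AE|² = 136/225]
6. A_y = -29/6  [line -13/6·x + 2/3·y + 496/45 = 0 ∩ |AE|² = 136/225]
   → A = (18/5, -29/6)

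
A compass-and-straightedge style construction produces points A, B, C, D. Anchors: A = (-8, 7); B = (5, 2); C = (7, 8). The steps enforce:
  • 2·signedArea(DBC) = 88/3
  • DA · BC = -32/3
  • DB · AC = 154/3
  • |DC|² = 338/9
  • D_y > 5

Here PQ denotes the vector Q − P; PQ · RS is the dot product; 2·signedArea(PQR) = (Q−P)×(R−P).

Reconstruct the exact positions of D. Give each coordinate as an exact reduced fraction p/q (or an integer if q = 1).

D = (4/3, 17/3)

1. D_x = 4/3  [2·signedArea(DBC) = 88/3 ∩ DA · BC = -32/3]
2. D_y = 17/3  [2·signedArea(DBC) = 88/3 ∩ DA · BC = -32/3]
   → D = (4/3, 17/3)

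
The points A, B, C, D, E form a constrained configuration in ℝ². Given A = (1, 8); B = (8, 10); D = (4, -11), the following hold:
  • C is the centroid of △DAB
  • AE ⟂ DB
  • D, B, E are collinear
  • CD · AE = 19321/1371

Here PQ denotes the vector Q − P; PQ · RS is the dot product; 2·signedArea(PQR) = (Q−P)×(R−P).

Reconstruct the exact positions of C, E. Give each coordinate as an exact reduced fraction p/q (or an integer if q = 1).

1. C_x = 13/3  [C is the centroid of △DAB]
2. C_y = 7/3  [C is the centroid of △DAB]
   → C = (13/3, 7/3)
3. E_x = 3376/457  [D, B, E are collinear ∩ AE ⟂ DB]
4. E_y = 3100/457  [D, B, E are collinear ∩ AE ⟂ DB]
   → E = (3376/457, 3100/457)

C = (13/3, 7/3)
E = (3376/457, 3100/457)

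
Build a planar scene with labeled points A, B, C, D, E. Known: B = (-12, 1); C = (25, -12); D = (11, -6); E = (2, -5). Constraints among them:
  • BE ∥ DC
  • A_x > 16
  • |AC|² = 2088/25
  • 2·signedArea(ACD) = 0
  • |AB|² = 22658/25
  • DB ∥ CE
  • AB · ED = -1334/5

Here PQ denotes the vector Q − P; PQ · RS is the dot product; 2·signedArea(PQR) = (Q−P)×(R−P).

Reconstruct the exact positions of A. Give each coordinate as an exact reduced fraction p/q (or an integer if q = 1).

A = (83/5, -42/5)

1. A_x = 83/5  [2·signedArea(ACD) = 0 ∩ AB · ED = -1334/5]
2. A_y = -42/5  [2·signedArea(ACD) = 0 ∩ AB · ED = -1334/5]
   → A = (83/5, -42/5)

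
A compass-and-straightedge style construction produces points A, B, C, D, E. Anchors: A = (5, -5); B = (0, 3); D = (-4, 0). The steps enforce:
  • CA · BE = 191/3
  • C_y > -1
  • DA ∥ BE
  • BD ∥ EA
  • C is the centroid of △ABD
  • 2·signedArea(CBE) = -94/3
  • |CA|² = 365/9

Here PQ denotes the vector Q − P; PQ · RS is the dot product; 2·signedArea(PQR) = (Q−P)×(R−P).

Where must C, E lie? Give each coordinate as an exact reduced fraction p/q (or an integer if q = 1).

1. C_x = 1/3  [C is the centroid of △ABD]
2. C_y = -2/3  [C is the centroid of △ABD]
   → C = (1/3, -2/3)
3. E_x = 9  [BD ∥ EA ∩ DA ∥ BE]
4. E_y = -2  [BD ∥ EA ∩ DA ∥ BE]
   → E = (9, -2)

C = (1/3, -2/3)
E = (9, -2)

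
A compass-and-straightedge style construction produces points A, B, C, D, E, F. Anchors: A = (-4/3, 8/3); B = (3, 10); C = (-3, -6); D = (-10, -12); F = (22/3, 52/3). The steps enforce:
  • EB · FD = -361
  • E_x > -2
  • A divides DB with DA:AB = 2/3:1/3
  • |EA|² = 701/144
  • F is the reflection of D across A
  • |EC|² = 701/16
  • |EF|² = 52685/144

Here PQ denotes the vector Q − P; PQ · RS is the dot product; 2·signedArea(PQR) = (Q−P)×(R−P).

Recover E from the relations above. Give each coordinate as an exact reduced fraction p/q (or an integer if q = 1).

1. E_x = -7/4  [line 52/3·x + 88/3·y + 47/3 = 0 ∩ |EF|² = 52685/144]
2. E_y = 1/2  [line 52/3·x + 88/3·y + 47/3 = 0 ∩ |EF|² = 52685/144]
   → E = (-7/4, 1/2)

E = (-7/4, 1/2)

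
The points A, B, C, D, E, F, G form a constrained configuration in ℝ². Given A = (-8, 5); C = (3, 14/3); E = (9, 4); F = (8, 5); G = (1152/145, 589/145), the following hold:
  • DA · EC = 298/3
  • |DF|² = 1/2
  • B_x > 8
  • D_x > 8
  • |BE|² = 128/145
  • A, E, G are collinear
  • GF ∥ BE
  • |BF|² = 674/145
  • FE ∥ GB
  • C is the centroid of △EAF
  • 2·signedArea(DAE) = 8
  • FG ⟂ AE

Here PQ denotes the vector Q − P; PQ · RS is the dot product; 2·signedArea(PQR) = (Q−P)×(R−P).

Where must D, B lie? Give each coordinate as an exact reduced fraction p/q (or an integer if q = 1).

B = (1297/145, 444/145)
D = (17/2, 9/2)

1. D_x = 17/2  [2·signedArea(DAE) = 8 ∩ DA · EC = 298/3]
2. D_y = 9/2  [2·signedArea(DAE) = 8 ∩ DA · EC = 298/3]
   → D = (17/2, 9/2)
3. B_x = 1297/145  [GF ∥ BE ∩ FE ∥ GB]
4. B_y = 444/145  [GF ∥ BE ∩ FE ∥ GB]
   → B = (1297/145, 444/145)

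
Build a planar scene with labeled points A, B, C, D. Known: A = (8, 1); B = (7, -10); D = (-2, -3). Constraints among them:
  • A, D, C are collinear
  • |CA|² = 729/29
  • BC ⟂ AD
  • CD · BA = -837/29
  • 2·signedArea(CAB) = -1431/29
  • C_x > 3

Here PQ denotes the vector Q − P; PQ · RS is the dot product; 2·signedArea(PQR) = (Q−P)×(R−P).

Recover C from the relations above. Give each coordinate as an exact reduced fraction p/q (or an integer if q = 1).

C = (97/29, -25/29)

1. C_x = 97/29  [A, D, C are collinear ∩ BC ⟂ AD]
2. C_y = -25/29  [A, D, C are collinear ∩ BC ⟂ AD]
   → C = (97/29, -25/29)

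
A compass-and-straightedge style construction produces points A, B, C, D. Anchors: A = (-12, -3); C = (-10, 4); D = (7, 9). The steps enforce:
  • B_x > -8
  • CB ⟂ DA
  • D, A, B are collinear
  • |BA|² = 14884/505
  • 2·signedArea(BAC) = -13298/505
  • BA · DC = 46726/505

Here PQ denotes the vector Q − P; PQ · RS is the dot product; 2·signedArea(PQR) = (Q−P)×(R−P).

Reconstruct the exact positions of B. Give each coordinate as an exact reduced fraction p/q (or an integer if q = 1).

B = (-3742/505, -51/505)

1. B_x = -3742/505  [D, A, B are collinear ∩ CB ⟂ DA]
2. B_y = -51/505  [D, A, B are collinear ∩ CB ⟂ DA]
   → B = (-3742/505, -51/505)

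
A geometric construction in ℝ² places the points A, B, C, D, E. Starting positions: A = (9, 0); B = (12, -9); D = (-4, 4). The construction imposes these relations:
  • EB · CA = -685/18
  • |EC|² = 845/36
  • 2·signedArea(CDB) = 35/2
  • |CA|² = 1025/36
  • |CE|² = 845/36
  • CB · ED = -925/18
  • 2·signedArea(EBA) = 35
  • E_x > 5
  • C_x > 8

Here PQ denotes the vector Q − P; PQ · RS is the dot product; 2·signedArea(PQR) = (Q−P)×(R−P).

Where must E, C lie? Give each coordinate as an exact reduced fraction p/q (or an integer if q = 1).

1. C_x = 53/6  [line 13·x + 16·y + -59/2 = 0 ∩ |CA|² = 1025/36]
2. C_y = -16/3  [line 13·x + 16·y + -59/2 = 0 ∩ |CA|² = 1025/36]
   → C = (53/6, -16/3)
3. E_x = 17/3  [2·signedArea(EBA) = 35 ∩ CB · ED = -925/18]
4. E_y = -5/3  [2·signedArea(EBA) = 35 ∩ CB · ED = -925/18]
   → E = (17/3, -5/3)

C = (53/6, -16/3)
E = (17/3, -5/3)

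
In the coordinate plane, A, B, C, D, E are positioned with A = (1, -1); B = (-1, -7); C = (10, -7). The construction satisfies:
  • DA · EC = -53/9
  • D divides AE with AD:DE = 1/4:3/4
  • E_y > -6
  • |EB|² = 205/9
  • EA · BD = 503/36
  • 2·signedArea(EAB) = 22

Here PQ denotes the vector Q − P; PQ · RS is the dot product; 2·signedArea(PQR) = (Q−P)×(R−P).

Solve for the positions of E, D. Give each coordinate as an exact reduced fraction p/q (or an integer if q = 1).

1. E_x = 10/3  [line 6·x + -2·y + -30 = 0 ∩ |EB|² = 205/9]
2. E_y = -5  [line 6·x + -2·y + -30 = 0 ∩ |EB|² = 205/9]
   → E = (10/3, -5)
3. D_x = 19/12  [D divides AE with AD:DE = 1/4:3/4]
4. D_y = -2  [D divides AE with AD:DE = 1/4:3/4]
   → D = (19/12, -2)

D = (19/12, -2)
E = (10/3, -5)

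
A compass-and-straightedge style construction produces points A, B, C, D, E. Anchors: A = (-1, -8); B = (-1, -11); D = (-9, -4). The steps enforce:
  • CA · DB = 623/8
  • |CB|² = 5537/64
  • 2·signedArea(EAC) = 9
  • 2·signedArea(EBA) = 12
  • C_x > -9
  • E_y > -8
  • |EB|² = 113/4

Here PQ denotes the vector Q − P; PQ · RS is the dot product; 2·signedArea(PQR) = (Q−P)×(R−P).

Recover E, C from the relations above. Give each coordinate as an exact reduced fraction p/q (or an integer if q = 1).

C = (-8, -39/8)
E = (-5, -15/2)

1. E_x = -5  [2·signedArea(EBA) = 12]
2. E_y = -15/2  [|EB|² = 113/4]
   → E = (-5, -15/2)
3. C_x = -8  [2·signedArea(EAC) = 9 ∩ CA · DB = 623/8]
4. C_y = -39/8  [2·signedArea(EAC) = 9 ∩ CA · DB = 623/8]
   → C = (-8, -39/8)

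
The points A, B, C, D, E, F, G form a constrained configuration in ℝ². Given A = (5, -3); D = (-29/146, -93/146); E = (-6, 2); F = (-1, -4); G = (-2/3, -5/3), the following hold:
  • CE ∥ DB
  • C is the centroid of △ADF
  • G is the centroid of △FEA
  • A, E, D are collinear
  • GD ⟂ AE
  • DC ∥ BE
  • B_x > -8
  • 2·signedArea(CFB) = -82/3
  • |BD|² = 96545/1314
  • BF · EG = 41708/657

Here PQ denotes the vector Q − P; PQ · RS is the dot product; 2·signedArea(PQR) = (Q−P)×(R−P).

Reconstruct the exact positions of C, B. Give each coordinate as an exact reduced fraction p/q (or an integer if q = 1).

1. C_x = 185/146  [C is the centroid of △ADF]
2. C_y = -1115/438  [C is the centroid of △ADF]
   → C = (185/146, -1115/438)
3. B_x = -545/73  [DC ∥ BE ∩ CE ∥ DB]
4. B_y = 856/219  [DC ∥ BE ∩ CE ∥ DB]
   → B = (-545/73, 856/219)

B = (-545/73, 856/219)
C = (185/146, -1115/438)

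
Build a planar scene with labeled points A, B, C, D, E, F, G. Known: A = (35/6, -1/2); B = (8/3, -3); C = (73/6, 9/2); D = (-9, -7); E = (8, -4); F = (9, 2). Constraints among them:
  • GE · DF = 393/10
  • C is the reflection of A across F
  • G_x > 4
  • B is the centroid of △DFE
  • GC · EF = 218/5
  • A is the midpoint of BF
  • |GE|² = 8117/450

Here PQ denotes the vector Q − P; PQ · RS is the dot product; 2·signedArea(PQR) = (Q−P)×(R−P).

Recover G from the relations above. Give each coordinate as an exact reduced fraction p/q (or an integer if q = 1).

1. G_x = 137/30  [GE · DF = 393/10 ∩ GC · EF = 218/5]
2. G_y = -3/2  [GE · DF = 393/10 ∩ GC · EF = 218/5]
   → G = (137/30, -3/2)

G = (137/30, -3/2)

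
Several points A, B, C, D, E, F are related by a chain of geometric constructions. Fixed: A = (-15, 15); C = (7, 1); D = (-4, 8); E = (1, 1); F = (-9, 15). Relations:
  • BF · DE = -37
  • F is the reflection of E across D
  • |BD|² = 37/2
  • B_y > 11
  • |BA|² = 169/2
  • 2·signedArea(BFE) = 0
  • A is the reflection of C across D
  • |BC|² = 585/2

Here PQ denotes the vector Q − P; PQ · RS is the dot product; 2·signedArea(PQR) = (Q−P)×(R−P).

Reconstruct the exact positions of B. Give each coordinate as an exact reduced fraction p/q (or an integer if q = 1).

B = (-13/2, 23/2)

1. B_x = -13/2  [2·signedArea(BFE) = 0 ∩ BF · DE = -37]
2. B_y = 23/2  [2·signedArea(BFE) = 0 ∩ BF · DE = -37]
   → B = (-13/2, 23/2)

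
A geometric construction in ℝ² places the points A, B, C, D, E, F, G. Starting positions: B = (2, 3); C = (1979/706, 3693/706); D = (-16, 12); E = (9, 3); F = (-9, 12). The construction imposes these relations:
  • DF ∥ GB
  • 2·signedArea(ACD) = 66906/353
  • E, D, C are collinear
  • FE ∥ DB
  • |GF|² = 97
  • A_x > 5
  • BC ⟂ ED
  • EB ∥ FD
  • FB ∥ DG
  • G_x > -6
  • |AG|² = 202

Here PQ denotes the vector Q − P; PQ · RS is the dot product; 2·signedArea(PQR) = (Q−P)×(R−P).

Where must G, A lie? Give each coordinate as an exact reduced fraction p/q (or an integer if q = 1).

A = (6, -6)
G = (-5, 3)

1. G_x = -5  [DF ∥ GB ∩ FB ∥ DG]
2. G_y = 3  [DF ∥ GB ∩ FB ∥ DG]
   → G = (-5, 3)
3. A_x = 6  [line -4779/706·x + -13275/706·y + -25488/353 = 0 ∩ |AG|² = 202]
4. A_y = -6  [line -4779/706·x + -13275/706·y + -25488/353 = 0 ∩ |AG|² = 202]
   → A = (6, -6)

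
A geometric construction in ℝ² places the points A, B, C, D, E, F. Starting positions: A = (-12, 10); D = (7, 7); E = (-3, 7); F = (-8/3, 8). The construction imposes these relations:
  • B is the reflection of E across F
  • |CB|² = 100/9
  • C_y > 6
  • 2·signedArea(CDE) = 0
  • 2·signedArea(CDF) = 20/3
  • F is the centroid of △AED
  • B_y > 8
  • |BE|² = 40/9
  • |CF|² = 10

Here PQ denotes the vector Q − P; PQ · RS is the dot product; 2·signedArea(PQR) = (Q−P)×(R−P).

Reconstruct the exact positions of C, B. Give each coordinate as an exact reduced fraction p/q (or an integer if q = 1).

B = (-7/3, 9)
C = (1/3, 7)

1. C_x = 1/3  [2·signedArea(CDE) = 0 ∩ 2·signedArea(CDF) = 20/3]
2. C_y = 7  [2·signedArea(CDE) = 0 ∩ 2·signedArea(CDF) = 20/3]
   → C = (1/3, 7)
3. B_x = -7/3  [B is the reflection of E across F]
4. B_y = 9  [B is the reflection of E across F]
   → B = (-7/3, 9)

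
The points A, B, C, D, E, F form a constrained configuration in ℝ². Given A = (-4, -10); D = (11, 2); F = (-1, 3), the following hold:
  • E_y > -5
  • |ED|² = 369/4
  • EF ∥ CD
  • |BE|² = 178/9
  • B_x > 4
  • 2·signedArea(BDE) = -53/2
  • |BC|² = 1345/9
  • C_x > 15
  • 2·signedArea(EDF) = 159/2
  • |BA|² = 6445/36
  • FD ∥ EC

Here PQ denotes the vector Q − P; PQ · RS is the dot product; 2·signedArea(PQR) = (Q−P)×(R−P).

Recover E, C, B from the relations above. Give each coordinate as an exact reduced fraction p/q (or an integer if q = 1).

1. E_x = 7/2  [line -1·x + -12·y + -89/2 = 0 ∩ |ED|² = 369/4]
2. E_y = -4  [line -1·x + -12·y + -89/2 = 0 ∩ |ED|² = 369/4]
   → E = (7/2, -4)
3. C_x = 31/2  [EF ∥ CD ∩ FD ∥ EC]
4. C_y = -5  [EF ∥ CD ∩ FD ∥ EC]
   → C = (31/2, -5)
5. B_x = 9/2  [line 6·x + -15/2·y + -49/2 = 0 ∩ |BE|² = 178/9]
6. B_y = 1/3  [line 6·x + -15/2·y + -49/2 = 0 ∩ |BE|² = 178/9]
   → B = (9/2, 1/3)

B = (9/2, 1/3)
C = (31/2, -5)
E = (7/2, -4)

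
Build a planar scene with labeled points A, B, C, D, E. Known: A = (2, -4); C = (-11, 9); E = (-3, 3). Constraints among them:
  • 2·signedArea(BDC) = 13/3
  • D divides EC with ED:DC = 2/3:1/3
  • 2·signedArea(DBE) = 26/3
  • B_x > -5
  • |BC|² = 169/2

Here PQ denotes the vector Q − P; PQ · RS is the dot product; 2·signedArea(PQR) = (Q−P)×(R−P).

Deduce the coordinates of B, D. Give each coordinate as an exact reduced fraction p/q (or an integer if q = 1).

1. D_x = -25/3  [D divides EC with ED:DC = 2/3:1/3]
2. D_y = 7  [D divides EC with ED:DC = 2/3:1/3]
   → D = (-25/3, 7)
3. B_x = -9/2  [line -2·x + -8/3·y + -7/3 = 0 ∩ |BC|² = 169/2]
4. B_y = 5/2  [line -2·x + -8/3·y + -7/3 = 0 ∩ |BC|² = 169/2]
   → B = (-9/2, 5/2)

B = (-9/2, 5/2)
D = (-25/3, 7)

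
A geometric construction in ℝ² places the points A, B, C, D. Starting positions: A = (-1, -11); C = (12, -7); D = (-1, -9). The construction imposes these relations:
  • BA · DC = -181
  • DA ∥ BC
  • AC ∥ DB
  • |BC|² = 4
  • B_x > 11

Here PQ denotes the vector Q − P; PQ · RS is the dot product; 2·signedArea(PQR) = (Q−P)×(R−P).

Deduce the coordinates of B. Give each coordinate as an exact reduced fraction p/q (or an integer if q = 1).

1. B_x = 12  [DA ∥ BC ∩ AC ∥ DB]
2. B_y = -5  [DA ∥ BC ∩ AC ∥ DB]
   → B = (12, -5)

B = (12, -5)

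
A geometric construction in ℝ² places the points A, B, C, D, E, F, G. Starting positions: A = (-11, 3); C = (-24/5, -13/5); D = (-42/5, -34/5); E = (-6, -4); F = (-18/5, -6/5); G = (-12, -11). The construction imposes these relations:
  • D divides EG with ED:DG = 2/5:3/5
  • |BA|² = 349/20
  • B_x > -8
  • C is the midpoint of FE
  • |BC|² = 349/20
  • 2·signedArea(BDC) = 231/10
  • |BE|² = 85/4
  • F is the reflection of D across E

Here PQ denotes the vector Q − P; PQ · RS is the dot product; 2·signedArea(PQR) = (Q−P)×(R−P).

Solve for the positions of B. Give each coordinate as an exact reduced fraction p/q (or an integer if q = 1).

1. B_x = -79/10  [line -21/5·x + 18/5·y + -339/10 = 0 ∩ |BC|² = 349/20]
2. B_y = 1/5  [line -21/5·x + 18/5·y + -339/10 = 0 ∩ |BC|² = 349/20]
   → B = (-79/10, 1/5)

B = (-79/10, 1/5)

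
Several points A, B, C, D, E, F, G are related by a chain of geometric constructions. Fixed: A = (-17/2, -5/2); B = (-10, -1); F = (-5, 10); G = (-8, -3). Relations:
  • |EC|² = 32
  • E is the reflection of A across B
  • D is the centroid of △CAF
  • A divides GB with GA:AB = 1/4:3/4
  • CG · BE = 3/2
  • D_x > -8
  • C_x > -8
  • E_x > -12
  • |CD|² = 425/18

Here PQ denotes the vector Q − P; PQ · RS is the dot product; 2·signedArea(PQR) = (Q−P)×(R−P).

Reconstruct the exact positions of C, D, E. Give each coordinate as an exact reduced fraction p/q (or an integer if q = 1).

C = (-15/2, -7/2)
D = (-7, 4/3)
E = (-23/2, 1/2)

1. E_x = -23/2  [E is the reflection of A across B]
2. E_y = 1/2  [E is the reflection of A across B]
   → E = (-23/2, 1/2)
3. C_x = -15/2  [line 3/2·x + -3/2·y + 6 = 0 ∩ |EC|² = 32]
4. C_y = -7/2  [line 3/2·x + -3/2·y + 6 = 0 ∩ |EC|² = 32]
   → C = (-15/2, -7/2)
5. D_x = -7  [D is the centroid of △CAF]
6. D_y = 4/3  [D is the centroid of △CAF]
   → D = (-7, 4/3)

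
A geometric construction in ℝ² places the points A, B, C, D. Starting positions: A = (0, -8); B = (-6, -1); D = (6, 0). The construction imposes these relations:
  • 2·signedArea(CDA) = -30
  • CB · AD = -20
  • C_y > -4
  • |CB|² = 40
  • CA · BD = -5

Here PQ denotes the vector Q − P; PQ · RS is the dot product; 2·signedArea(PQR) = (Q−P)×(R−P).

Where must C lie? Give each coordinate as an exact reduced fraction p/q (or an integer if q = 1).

C = (0, -3)

1. C_x = 0  [2·signedArea(CDA) = -30 ∩ CB · AD = -20]
2. C_y = -3  [2·signedArea(CDA) = -30 ∩ CB · AD = -20]
   → C = (0, -3)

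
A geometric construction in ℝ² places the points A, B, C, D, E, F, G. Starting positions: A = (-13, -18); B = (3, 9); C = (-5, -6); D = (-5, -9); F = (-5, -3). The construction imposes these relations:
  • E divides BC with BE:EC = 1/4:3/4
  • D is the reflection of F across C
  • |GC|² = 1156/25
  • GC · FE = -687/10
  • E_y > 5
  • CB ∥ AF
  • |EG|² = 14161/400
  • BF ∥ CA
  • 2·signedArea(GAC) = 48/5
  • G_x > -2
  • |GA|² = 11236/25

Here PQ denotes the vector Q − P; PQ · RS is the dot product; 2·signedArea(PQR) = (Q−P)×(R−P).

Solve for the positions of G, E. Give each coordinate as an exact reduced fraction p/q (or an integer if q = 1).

E = (1, 21/4)
G = (-9/5, 0)

1. G_x = -9/5  [line -12·x + 8·y + -108/5 = 0 ∩ |GA|² = 11236/25]
2. G_y = 0  [line -12·x + 8·y + -108/5 = 0 ∩ |GA|² = 11236/25]
   → G = (-9/5, 0)
3. E_x = 1  [E divides BC with BE:EC = 1/4:3/4]
4. E_y = 21/4  [E divides BC with BE:EC = 1/4:3/4]
   → E = (1, 21/4)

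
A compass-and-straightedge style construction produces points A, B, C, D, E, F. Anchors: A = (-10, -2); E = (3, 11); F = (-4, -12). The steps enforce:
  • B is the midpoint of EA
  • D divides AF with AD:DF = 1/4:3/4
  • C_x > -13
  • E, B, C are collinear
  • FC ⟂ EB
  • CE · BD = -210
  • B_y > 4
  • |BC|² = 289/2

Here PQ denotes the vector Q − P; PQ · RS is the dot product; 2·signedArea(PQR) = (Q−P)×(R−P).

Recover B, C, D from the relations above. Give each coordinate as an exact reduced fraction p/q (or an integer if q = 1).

B = (-7/2, 9/2)
C = (-12, -4)
D = (-17/2, -9/2)

1. B_x = -7/2  [B is the midpoint of EA]
2. B_y = 9/2  [B is the midpoint of EA]
   → B = (-7/2, 9/2)
3. C_x = -12  [E, B, C are collinear ∩ FC ⟂ EB]
4. C_y = -4  [E, B, C are collinear ∩ FC ⟂ EB]
   → C = (-12, -4)
5. D_x = -17/2  [D divides AF with AD:DF = 1/4:3/4]
6. D_y = -9/2  [D divides AF with AD:DF = 1/4:3/4]
   → D = (-17/2, -9/2)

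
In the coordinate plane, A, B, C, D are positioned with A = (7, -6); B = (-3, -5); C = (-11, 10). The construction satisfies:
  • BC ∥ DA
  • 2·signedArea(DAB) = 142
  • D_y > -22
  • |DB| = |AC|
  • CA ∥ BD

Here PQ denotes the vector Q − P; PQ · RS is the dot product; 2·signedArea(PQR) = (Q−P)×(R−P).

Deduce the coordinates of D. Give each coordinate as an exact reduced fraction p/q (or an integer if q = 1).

1. D_x = 15  [BC ∥ DA ∩ CA ∥ BD]
2. D_y = -21  [BC ∥ DA ∩ CA ∥ BD]
   → D = (15, -21)

D = (15, -21)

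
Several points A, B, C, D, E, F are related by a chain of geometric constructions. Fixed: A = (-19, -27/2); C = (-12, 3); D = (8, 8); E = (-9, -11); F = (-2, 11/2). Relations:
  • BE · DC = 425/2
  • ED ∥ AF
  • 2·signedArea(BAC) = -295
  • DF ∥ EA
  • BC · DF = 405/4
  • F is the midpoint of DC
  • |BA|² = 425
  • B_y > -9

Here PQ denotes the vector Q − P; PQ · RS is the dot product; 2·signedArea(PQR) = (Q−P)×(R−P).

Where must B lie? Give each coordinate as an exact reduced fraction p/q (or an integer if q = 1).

B = (1, -17/2)

1. B_x = 1  [BC · DF = 405/4 ∩ 2·signedArea(BAC) = -295]
2. B_y = -17/2  [BC · DF = 405/4 ∩ 2·signedArea(BAC) = -295]
   → B = (1, -17/2)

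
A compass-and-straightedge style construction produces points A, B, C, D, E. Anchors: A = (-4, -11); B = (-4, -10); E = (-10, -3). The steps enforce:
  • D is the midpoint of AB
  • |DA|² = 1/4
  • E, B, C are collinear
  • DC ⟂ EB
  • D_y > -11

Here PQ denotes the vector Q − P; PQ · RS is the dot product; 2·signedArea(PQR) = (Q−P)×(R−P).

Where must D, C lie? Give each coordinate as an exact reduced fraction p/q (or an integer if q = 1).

C = (-319/85, -1749/170)
D = (-4, -21/2)

1. D_x = -4  [D is the midpoint of AB]
2. D_y = -21/2  [D is the midpoint of AB]
   → D = (-4, -21/2)
3. C_x = -319/85  [E, B, C are collinear ∩ DC ⟂ EB]
4. C_y = -1749/170  [E, B, C are collinear ∩ DC ⟂ EB]
   → C = (-319/85, -1749/170)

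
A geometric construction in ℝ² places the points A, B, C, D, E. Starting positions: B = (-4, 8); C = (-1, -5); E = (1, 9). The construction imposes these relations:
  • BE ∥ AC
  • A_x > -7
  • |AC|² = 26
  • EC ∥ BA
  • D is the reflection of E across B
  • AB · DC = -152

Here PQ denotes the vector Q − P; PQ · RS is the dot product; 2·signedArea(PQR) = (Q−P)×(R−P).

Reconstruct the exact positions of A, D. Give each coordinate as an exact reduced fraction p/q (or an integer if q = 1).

A = (-6, -6)
D = (-9, 7)

1. A_x = -6  [BE ∥ AC ∩ EC ∥ BA]
2. A_y = -6  [BE ∥ AC ∩ EC ∥ BA]
   → A = (-6, -6)
3. D_x = -9  [D is the reflection of E across B]
4. D_y = 7  [D is the reflection of E across B]
   → D = (-9, 7)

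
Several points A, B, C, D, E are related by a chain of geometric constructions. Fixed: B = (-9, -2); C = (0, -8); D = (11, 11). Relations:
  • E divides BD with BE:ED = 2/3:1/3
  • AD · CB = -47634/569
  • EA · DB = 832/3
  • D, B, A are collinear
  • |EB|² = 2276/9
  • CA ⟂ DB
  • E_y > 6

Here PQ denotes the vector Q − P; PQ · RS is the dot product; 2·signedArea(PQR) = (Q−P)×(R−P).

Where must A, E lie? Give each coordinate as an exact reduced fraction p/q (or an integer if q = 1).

A = (-3081/569, 188/569)
E = (13/3, 20/3)

1. A_x = -3081/569  [D, B, A are collinear ∩ CA ⟂ DB]
2. A_y = 188/569  [D, B, A are collinear ∩ CA ⟂ DB]
   → A = (-3081/569, 188/569)
3. E_x = 13/3  [E divides BD with BE:ED = 2/3:1/3]
4. E_y = 20/3  [E divides BD with BE:ED = 2/3:1/3]
   → E = (13/3, 20/3)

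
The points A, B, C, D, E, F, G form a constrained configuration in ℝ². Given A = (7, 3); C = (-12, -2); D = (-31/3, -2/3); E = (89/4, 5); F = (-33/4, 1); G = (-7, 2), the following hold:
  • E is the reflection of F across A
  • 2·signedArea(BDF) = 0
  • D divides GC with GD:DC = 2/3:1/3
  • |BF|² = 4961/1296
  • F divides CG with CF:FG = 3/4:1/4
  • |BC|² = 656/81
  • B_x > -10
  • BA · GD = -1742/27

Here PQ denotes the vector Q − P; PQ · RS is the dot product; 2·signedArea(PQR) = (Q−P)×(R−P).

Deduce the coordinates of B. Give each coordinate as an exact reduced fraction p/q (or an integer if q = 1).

B = (-88/9, -2/9)

1. B_x = -88/9  [2·signedArea(BDF) = 0 ∩ BA · GD = -1742/27]
2. B_y = -2/9  [2·signedArea(BDF) = 0 ∩ BA · GD = -1742/27]
   → B = (-88/9, -2/9)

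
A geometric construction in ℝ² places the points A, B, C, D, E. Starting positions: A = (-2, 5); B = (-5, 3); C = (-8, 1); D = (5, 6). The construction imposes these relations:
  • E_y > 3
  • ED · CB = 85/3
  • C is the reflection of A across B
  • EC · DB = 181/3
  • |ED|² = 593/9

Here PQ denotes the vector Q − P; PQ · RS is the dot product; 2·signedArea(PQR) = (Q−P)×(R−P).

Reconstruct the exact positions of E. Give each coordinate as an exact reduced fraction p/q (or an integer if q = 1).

E = (-8/3, 10/3)

1. E_x = -8/3  [ED · CB = 85/3 ∩ EC · DB = 181/3]
2. E_y = 10/3  [ED · CB = 85/3 ∩ EC · DB = 181/3]
   → E = (-8/3, 10/3)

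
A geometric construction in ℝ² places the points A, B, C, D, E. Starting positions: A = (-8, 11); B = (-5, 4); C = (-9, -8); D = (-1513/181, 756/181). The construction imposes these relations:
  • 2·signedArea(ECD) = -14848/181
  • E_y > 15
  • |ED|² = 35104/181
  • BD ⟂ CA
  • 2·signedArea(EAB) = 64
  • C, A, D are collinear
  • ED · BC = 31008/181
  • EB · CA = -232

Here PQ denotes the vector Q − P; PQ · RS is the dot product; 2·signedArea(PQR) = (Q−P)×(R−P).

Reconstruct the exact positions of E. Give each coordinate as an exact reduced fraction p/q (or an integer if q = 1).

E = (-1, 16)

1. E_x = -1  [2·signedArea(EAB) = 64 ∩ EB · CA = -232]
2. E_y = 16  [2·signedArea(EAB) = 64 ∩ EB · CA = -232]
   → E = (-1, 16)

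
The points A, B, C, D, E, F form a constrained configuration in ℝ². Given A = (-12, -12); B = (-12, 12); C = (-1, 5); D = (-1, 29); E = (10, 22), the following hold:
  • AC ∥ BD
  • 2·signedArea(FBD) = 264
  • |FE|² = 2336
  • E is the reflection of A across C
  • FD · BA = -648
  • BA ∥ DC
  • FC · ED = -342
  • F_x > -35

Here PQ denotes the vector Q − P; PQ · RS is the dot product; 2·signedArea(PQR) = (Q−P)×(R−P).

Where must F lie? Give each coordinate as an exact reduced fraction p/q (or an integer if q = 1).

1. F_x = -34  [FC · ED = -342 ∩ FD · BA = -648]
2. F_y = 2  [FC · ED = -342 ∩ FD · BA = -648]
   → F = (-34, 2)

F = (-34, 2)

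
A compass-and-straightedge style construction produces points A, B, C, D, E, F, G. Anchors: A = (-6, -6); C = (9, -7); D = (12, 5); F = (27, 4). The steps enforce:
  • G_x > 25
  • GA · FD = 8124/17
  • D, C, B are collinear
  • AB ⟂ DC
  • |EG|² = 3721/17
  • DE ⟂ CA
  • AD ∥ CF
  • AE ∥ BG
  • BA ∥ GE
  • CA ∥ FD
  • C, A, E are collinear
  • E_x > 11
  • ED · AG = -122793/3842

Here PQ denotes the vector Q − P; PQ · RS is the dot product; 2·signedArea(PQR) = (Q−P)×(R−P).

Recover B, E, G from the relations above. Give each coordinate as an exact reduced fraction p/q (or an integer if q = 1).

1. B_x = 142/17  [D, C, B are collinear ∩ AB ⟂ DC]
2. B_y = -163/17  [D, C, B are collinear ∩ AB ⟂ DC]
   → B = (142/17, -163/17)
3. E_x = 2529/226  [C, A, E are collinear ∩ DE ⟂ CA]
4. E_y = -1615/226  [C, A, E are collinear ∩ DE ⟂ CA]
   → E = (2529/226, -1615/226)
5. G_x = 98137/3842  [BA ∥ GE ∩ AE ∥ BG]
6. G_y = -41241/3842  [BA ∥ GE ∩ AE ∥ BG]
   → G = (98137/3842, -41241/3842)

B = (142/17, -163/17)
E = (2529/226, -1615/226)
G = (98137/3842, -41241/3842)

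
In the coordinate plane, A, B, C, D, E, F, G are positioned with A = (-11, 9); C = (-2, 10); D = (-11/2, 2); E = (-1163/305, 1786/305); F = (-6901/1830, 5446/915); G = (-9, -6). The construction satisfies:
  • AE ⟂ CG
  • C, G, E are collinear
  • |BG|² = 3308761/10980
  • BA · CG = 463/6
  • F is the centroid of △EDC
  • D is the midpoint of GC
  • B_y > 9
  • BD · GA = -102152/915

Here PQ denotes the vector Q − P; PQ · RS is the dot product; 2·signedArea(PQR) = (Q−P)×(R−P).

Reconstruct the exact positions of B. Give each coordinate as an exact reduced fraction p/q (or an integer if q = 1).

B = (-3737/1830, 9062/915)

1. B_x = -3737/1830  [BD · GA = -102152/915 ∩ BA · CG = 463/6]
2. B_y = 9062/915  [BD · GA = -102152/915 ∩ BA · CG = 463/6]
   → B = (-3737/1830, 9062/915)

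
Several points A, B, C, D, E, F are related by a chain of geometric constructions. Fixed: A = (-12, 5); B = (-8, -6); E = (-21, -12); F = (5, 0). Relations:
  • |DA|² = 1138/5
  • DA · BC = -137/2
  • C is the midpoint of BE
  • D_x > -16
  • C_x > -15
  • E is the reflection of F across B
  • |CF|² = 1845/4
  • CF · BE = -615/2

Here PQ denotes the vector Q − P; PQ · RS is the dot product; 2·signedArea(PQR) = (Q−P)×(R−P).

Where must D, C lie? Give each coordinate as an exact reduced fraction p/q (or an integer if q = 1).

1. C_x = -29/2  [C is the midpoint of BE]
2. C_y = -9  [C is the midpoint of BE]
   → C = (-29/2, -9)
3. D_x = -79/5  [line 13/2·x + 3·y + 263/2 = 0 ∩ |DA|² = 1138/5]
4. D_y = -48/5  [line 13/2·x + 3·y + 263/2 = 0 ∩ |DA|² = 1138/5]
   → D = (-79/5, -48/5)

C = (-29/2, -9)
D = (-79/5, -48/5)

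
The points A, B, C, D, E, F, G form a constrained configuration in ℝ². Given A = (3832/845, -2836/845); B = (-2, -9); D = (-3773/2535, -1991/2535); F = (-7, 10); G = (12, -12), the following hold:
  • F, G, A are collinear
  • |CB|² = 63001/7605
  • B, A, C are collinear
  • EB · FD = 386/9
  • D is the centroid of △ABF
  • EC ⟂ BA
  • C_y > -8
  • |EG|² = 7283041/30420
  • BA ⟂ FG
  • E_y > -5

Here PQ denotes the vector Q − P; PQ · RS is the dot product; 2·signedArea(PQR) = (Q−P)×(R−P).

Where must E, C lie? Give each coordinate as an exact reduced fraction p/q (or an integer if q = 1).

1. C_x = 452/2535  [line -4769/845·x + 5522/845·y + 8032/169 = 0 ∩ |CB|² = 63001/7605]
2. C_y = -18046/2535  [line -4769/845·x + 5522/845·y + 8032/169 = 0 ∩ |CB|² = 63001/7605]
   → C = (452/2535, -18046/2535)
3. E_x = -8843/5070  [EB · FD = 386/9 ∩ EC ⟂ BA]
4. E_y = -12403/2535  [EB · FD = 386/9 ∩ EC ⟂ BA]
   → E = (-8843/5070, -12403/2535)

C = (452/2535, -18046/2535)
E = (-8843/5070, -12403/2535)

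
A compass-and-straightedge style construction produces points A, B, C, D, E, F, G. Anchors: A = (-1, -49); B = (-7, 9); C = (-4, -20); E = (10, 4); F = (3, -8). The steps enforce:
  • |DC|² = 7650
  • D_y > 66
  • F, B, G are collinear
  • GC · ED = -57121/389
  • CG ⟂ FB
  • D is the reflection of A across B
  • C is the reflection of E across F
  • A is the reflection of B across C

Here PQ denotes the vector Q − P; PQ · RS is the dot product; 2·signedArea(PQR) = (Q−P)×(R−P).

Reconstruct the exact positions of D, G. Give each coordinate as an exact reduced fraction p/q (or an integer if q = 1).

D = (-13, 67)
G = (2507/389, -5390/389)

1. D_x = -13  [D is the reflection of A across B]
2. D_y = 67  [D is the reflection of A across B]
   → D = (-13, 67)
3. G_x = 2507/389  [F, B, G are collinear ∩ CG ⟂ FB]
4. G_y = -5390/389  [F, B, G are collinear ∩ CG ⟂ FB]
   → G = (2507/389, -5390/389)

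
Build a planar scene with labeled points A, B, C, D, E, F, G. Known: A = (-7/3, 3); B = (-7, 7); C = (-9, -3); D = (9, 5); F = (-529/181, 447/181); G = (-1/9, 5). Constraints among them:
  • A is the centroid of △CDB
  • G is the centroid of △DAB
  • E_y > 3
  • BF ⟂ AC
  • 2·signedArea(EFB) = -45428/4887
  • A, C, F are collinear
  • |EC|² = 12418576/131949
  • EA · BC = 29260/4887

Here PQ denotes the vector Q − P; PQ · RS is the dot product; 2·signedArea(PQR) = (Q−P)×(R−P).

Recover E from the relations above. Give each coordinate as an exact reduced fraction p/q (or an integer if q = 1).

E = (-8743/4887, 1895/543)

1. E_x = -8743/4887  [2·signedArea(EFB) = -45428/4887 ∩ EA · BC = 29260/4887]
2. E_y = 1895/543  [2·signedArea(EFB) = -45428/4887 ∩ EA · BC = 29260/4887]
   → E = (-8743/4887, 1895/543)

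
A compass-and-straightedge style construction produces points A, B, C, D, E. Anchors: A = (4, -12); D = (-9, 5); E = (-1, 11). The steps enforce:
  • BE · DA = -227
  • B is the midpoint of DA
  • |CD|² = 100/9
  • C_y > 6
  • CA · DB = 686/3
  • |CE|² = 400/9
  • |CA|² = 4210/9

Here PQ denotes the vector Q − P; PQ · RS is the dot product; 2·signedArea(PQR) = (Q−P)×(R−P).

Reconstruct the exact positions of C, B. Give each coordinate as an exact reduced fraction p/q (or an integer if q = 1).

1. B_x = -5/2  [B is the midpoint of DA]
2. B_y = -7/2  [B is the midpoint of DA]
   → B = (-5/2, -7/2)
3. C_x = -19/3  [line -13/2·x + 17/2·y + -302/3 = 0 ∩ |CD|² = 100/9]
4. C_y = 7  [line -13/2·x + 17/2·y + -302/3 = 0 ∩ |CD|² = 100/9]
   → C = (-19/3, 7)

B = (-5/2, -7/2)
C = (-19/3, 7)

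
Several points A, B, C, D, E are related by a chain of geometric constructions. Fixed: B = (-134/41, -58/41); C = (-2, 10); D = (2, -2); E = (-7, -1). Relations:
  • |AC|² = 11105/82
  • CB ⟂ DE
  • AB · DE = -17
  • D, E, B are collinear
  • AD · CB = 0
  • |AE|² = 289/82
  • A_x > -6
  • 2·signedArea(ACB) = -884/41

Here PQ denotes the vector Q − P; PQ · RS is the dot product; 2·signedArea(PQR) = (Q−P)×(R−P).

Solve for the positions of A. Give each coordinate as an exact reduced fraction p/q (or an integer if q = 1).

A = (-421/82, -99/82)

1. A_x = -421/82  [AD · CB = 0 ∩ 2·signedArea(ACB) = -884/41]
2. A_y = -99/82  [AD · CB = 0 ∩ 2·signedArea(ACB) = -884/41]
   → A = (-421/82, -99/82)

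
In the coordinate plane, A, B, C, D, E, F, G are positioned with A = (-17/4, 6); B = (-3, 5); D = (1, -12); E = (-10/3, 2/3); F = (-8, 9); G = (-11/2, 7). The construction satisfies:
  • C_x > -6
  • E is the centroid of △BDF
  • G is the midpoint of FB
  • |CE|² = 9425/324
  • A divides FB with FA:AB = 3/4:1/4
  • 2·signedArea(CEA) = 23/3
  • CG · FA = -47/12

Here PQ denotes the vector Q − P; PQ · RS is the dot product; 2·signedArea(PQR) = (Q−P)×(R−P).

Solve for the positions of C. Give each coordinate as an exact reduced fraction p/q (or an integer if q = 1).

1. C_x = -101/18  [2·signedArea(CEA) = 23/3 ∩ CG · FA = -47/12]
2. C_y = 50/9  [2·signedArea(CEA) = 23/3 ∩ CG · FA = -47/12]
   → C = (-101/18, 50/9)

C = (-101/18, 50/9)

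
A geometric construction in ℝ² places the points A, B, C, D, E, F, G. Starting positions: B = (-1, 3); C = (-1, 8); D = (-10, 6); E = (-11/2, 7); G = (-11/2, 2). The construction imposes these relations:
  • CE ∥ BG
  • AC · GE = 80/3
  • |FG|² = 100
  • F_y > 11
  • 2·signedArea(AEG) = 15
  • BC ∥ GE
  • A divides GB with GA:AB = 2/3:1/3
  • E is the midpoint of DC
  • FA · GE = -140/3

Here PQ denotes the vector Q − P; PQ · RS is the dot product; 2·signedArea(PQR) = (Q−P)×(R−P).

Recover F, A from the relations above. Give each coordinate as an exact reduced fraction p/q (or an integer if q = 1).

1. A_x = -5/2  [A divides GB with GA:AB = 2/3:1/3]
2. A_y = 8/3  [A divides GB with GA:AB = 2/3:1/3]
   → A = (-5/2, 8/3)
3. F_y = 12  [FA · GE = -140/3]
4. F_x = -11/2  [|FG|² = 100]
   → F = (-11/2, 12)

A = (-5/2, 8/3)
F = (-11/2, 12)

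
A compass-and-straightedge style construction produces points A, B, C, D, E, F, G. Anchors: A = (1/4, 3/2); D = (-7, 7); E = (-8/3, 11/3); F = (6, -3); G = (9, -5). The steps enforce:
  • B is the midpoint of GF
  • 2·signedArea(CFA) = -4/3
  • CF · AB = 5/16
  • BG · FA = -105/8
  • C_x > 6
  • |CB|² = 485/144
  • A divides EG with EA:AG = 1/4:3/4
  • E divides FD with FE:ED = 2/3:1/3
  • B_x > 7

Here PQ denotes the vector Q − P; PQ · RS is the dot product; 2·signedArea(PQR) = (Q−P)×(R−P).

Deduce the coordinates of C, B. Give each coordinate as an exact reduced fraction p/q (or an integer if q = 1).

1. B_x = 15/2  [B is the midpoint of GF]
2. B_y = -4  [B is the midpoint of GF]
   → B = (15/2, -4)
3. C_x = 73/12  [2·signedArea(CFA) = -4/3 ∩ CF · AB = 5/16]
4. C_y = -17/6  [2·signedArea(CFA) = -4/3 ∩ CF · AB = 5/16]
   → C = (73/12, -17/6)

B = (15/2, -4)
C = (73/12, -17/6)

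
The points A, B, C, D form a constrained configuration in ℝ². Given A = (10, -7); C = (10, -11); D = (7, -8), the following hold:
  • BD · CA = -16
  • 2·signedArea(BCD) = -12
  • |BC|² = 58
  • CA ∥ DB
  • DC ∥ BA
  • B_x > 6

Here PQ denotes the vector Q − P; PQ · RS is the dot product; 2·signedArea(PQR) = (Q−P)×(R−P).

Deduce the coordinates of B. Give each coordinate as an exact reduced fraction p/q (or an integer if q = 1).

1. B_x = 7  [DC ∥ BA ∩ CA ∥ DB]
2. B_y = -4  [DC ∥ BA ∩ CA ∥ DB]
   → B = (7, -4)

B = (7, -4)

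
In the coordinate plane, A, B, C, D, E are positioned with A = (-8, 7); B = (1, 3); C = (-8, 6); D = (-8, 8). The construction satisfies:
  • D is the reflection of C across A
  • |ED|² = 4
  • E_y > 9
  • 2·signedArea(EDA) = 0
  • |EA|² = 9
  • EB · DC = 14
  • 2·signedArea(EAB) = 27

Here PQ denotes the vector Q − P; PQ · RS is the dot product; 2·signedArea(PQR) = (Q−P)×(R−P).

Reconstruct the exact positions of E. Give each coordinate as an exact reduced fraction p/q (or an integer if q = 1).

1. E_x = -8  [2·signedArea(EDA) = 0 ∩ EB · DC = 14]
2. E_y = 10  [2·signedArea(EDA) = 0 ∩ EB · DC = 14]
   → E = (-8, 10)

E = (-8, 10)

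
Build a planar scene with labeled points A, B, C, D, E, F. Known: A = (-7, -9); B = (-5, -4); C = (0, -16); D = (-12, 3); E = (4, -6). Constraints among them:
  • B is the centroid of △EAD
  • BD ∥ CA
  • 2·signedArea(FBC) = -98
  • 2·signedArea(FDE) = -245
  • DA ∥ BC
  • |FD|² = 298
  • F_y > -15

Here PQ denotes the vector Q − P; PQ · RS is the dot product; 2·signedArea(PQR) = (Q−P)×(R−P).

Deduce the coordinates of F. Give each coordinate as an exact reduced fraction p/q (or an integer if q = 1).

1. F_x = -9  [2·signedArea(FDE) = -245 ∩ 2·signedArea(FBC) = -98]
2. F_y = -14  [2·signedArea(FDE) = -245 ∩ 2·signedArea(FBC) = -98]
   → F = (-9, -14)

F = (-9, -14)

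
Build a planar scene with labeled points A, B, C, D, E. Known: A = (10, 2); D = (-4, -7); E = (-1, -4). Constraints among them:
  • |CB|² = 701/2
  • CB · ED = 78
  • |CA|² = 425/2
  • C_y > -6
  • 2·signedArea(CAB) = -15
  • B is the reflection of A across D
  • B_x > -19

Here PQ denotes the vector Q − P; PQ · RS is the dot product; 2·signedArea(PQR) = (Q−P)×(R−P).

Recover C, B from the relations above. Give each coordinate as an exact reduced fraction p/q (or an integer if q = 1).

1. B_x = -18  [B is the reflection of A across D]
2. B_y = -16  [B is the reflection of A across D]
   → B = (-18, -16)
3. C_x = -5/2  [2·signedArea(CAB) = -15 ∩ CB · ED = 78]
4. C_y = -11/2  [2·signedArea(CAB) = -15 ∩ CB · ED = 78]
   → C = (-5/2, -11/2)

B = (-18, -16)
C = (-5/2, -11/2)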